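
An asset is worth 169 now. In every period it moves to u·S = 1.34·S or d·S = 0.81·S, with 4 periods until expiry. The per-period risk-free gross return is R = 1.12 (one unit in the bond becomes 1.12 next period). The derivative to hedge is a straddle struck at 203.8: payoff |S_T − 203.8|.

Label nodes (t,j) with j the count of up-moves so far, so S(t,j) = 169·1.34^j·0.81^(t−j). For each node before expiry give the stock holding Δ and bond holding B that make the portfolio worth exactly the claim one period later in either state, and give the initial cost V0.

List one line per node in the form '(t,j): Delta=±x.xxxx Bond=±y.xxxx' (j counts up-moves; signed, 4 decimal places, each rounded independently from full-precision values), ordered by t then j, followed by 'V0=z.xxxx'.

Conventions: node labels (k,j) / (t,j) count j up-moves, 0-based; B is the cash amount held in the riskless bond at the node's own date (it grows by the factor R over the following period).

Under the risk-neutral measure, an up-move has probability p* = (R−d)/(u−d) = 0.5849 and values discount at R = 1.12.
Payoffs at expiry: V(4,0)=131.0510, V(4,1)=83.4499, V(4,2)=4.7023, V(4,3)=125.5716, V(4,4)=341.0863
(3,0): S=89.8135. Δ = (V_up−V_dn)/(S_up−S_dn) = (83.4499−131.0510)/(120.3501−72.7490) = -1.0000. V = [p*·83.4499 + (1−p*)·131.0510]/1.12 = 92.1508. B = V − Δ·S = 181.9643.
(3,1): S=148.5804. Δ = (V_up−V_dn)/(S_up−S_dn) = (4.7023−83.4499)/(199.0977−120.3501) = -1.0000. V = [p*·4.7023 + (1−p*)·83.4499]/1.12 = 33.3839. B = V − Δ·S = 181.9643.
(3,2): S=245.7997. Δ = (V_up−V_dn)/(S_up−S_dn) = (125.5716−4.7023)/(329.3716−199.0977) = 0.9278. V = [p*·125.5716 + (1−p*)·4.7023]/1.12 = 67.3209. B = V − Δ·S = -160.7344.
(3,3): S=406.6316. Δ = (V_up−V_dn)/(S_up−S_dn) = (341.0863−125.5716)/(544.8863−329.3716) = 1.0000. V = [p*·341.0863 + (1−p*)·125.5716]/1.12 = 224.6673. B = V − Δ·S = -181.9643.
(2,0): S=110.8809. Δ = (V_up−V_dn)/(S_up−S_dn) = (33.3839−92.1508)/(148.5804−89.8135) = -1.0000. V = [p*·33.3839 + (1−p*)·92.1508]/1.12 = 51.5872. B = V − Δ·S = 162.4681.
(2,1): S=183.4326. Δ = (V_up−V_dn)/(S_up−S_dn) = (67.3209−33.3839)/(245.7997−148.5804) = 0.3491. V = [p*·67.3209 + (1−p*)·33.3839]/1.12 = 47.5302. B = V − Δ·S = -16.5019.
(2,2): S=303.4564. Δ = (V_up−V_dn)/(S_up−S_dn) = (224.6673−67.3209)/(406.6316−245.7997) = 0.9783. V = [p*·224.6673 + (1−p*)·67.3209]/1.12 = 142.2801. B = V − Δ·S = -154.5999.
(1,0): S=136.8900. Δ = (V_up−V_dn)/(S_up−S_dn) = (47.5302−51.5872)/(183.4326−110.8809) = -0.0559. V = [p*·47.5302 + (1−p*)·51.5872]/1.12 = 43.9413. B = V − Δ·S = 51.5960.
(1,1): S=226.4600. Δ = (V_up−V_dn)/(S_up−S_dn) = (142.2801−47.5302)/(303.4564−183.4326) = 0.7894. V = [p*·142.2801 + (1−p*)·47.5302]/1.12 = 91.9196. B = V − Δ·S = -86.8538.
(0,0): S=169.0000. Δ = (V_up−V_dn)/(S_up−S_dn) = (91.9196−43.9413)/(226.4600−136.8900) = 0.5357. V = [p*·91.9196 + (1−p*)·43.9413]/1.12 = 64.2894. B = V − Δ·S = -26.2357.
As a check, the time-0 holding Δ(0,0)·S0 + B(0,0) comes to 64.2894 — exactly V0.

(0,0): Delta=0.5357 Bond=-26.2357
(1,0): Delta=-0.0559 Bond=51.5960
(1,1): Delta=0.7894 Bond=-86.8538
(2,0): Delta=-1.0000 Bond=162.4681
(2,1): Delta=0.3491 Bond=-16.5019
(2,2): Delta=0.9783 Bond=-154.5999
(3,0): Delta=-1.0000 Bond=181.9643
(3,1): Delta=-1.0000 Bond=181.9643
(3,2): Delta=0.9278 Bond=-160.7344
(3,3): Delta=1.0000 Bond=-181.9643
V0=64.2894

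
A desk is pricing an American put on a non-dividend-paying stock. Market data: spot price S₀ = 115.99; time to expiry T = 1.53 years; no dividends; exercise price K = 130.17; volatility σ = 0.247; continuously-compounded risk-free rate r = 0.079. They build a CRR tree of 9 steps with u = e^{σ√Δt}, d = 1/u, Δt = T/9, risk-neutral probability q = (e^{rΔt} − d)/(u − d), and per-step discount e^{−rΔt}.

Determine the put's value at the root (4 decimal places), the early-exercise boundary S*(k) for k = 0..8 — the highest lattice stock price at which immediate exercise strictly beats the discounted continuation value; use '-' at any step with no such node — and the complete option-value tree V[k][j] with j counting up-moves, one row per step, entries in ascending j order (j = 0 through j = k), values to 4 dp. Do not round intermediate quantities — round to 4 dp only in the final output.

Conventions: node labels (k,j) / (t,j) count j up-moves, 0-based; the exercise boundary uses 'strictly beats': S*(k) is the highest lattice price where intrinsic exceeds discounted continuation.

price = 17.2215
boundary = - 104.7591 94.6156 104.7591 94.6156 104.7591 94.6156 104.7591 115.9900
tree:
17.2215
25.4109 10.6991
35.5544 16.7612 5.8197
44.7157 25.4109 9.8366 2.5549
52.9899 35.5544 16.1162 4.7510 0.7543
60.4630 44.7157 25.4109 8.6277 1.5783 0.0735
67.2125 52.9899 35.5544 15.1655 3.2927 0.1623 0.0000
73.3085 60.4630 44.7157 25.4109 6.8461 0.3582 0.0000 0.0000
78.8142 67.2125 52.9899 35.5544 14.1800 0.7906 0.0000 0.0000 0.0000
83.7868 73.3085 60.4630 44.7157 25.4109 1.7450 0.0000 0.0000 0.0000 0.0000

Δt=0.17000, u=1.10721, d=0.90317, q=0.54083, disc=e^(-rΔt)=0.98666
k=9 terminal: V=max(K-S,0) → 83.7868 73.3085 60.4630 44.7157 25.4109 1.7450 0.0000 0.0000 0.0000 0.0000
k=8: j=0 S=51.3558 intr=78.8142 cont=77.0777 V=78.8142[EX]; j=1 S=62.9575 intr=67.2125 cont=65.4760 V=67.2125[EX]; j=2 S=77.1801 intr=52.9899 cont=51.2534 V=52.9899[EX]; j=3 S=94.6156 intr=35.5544 cont=33.8179 V=35.5544[EX]; j=4 S=115.9900 intr=14.1800 cont=12.4435 V=14.1800[EX]; j=5 S=142.1930 intr=0.0000 cont=0.7906 V=0.7906[hold]; j=6 S=174.3155 intr=0.0000 cont=0.0000 V=0.0000[hold]; j=7 S=213.6947 intr=0.0000 cont=0.0000 V=0.0000[hold]; j=8 S=261.9699 intr=0.0000 cont=0.0000 V=0.0000[hold]  S*(8)=115.9900
k=7: j=0 S=56.8615 intr=73.3085 cont=71.5720 V=73.3085[EX]; j=1 S=69.7070 intr=60.4630 cont=58.7265 V=60.4630[EX]; j=2 S=85.4543 intr=44.7157 cont=42.9792 V=44.7157[EX]; j=3 S=104.7591 intr=25.4109 cont=23.6744 V=25.4109[EX]; j=4 S=128.4250 intr=1.7450 cont=6.8461 V=6.8461[hold]; j=5 S=157.4371 intr=0.0000 cont=0.3582 V=0.3582[hold]; j=6 S=193.0033 intr=0.0000 cont=0.0000 V=0.0000[hold]; j=7 S=236.6043 intr=0.0000 cont=0.0000 V=0.0000[hold]  S*(7)=104.7591
k=6: j=0 S=62.9575 intr=67.2125 cont=65.4760 V=67.2125[EX]; j=1 S=77.1801 intr=52.9899 cont=51.2534 V=52.9899[EX]; j=2 S=94.6156 intr=35.5544 cont=33.8179 V=35.5544[EX]; j=3 S=115.9900 intr=14.1800 cont=15.1655 V=15.1655[hold]; j=4 S=142.1930 intr=0.0000 cont=3.2927 V=3.2927[hold]; j=5 S=174.3155 intr=0.0000 cont=0.1623 V=0.1623[hold]; j=6 S=213.6947 intr=0.0000 cont=0.0000 V=0.0000[hold]  S*(6)=94.6156
k=5: j=0 S=69.7070 intr=60.4630 cont=58.7265 V=60.4630[EX]; j=1 S=85.4543 intr=44.7157 cont=42.9792 V=44.7157[EX]; j=2 S=104.7591 intr=25.4109 cont=24.2003 V=25.4109[EX]; j=3 S=128.4250 intr=1.7450 cont=8.6277 V=8.6277[hold]; j=4 S=157.4371 intr=0.0000 cont=1.5783 V=1.5783[hold]; j=5 S=193.0033 intr=0.0000 cont=0.0735 V=0.0735[hold]  S*(5)=104.7591
k=4: j=0 S=77.1801 intr=52.9899 cont=51.2534 V=52.9899[EX]; j=1 S=94.6156 intr=35.5544 cont=33.8179 V=35.5544[EX]; j=2 S=115.9900 intr=14.1800 cont=16.1162 V=16.1162[hold]; j=3 S=142.1930 intr=0.0000 cont=4.7510 V=4.7510[hold]; j=4 S=174.3155 intr=0.0000 cont=0.7543 V=0.7543[hold]  S*(4)=94.6156
k=3: j=0 S=85.4543 intr=44.7157 cont=42.9792 V=44.7157[EX]; j=1 S=104.7591 intr=25.4109 cont=24.7076 V=25.4109[EX]; j=2 S=128.4250 intr=1.7450 cont=9.8366 V=9.8366[hold]; j=3 S=157.4371 intr=0.0000 cont=2.5549 V=2.5549[hold]  S*(3)=104.7591
k=2: j=0 S=94.6156 intr=35.5544 cont=33.8179 V=35.5544[EX]; j=1 S=115.9900 intr=14.1800 cont=16.7612 V=16.7612[hold]; j=2 S=142.1930 intr=0.0000 cont=5.8197 V=5.8197[hold]  S*(2)=94.6156
k=1: j=0 S=104.7591 intr=25.4109 cont=25.0518 V=25.4109[EX]; j=1 S=128.4250 intr=1.7450 cont=10.6991 V=10.6991[hold]  S*(1)=104.7591
k=0: j=0 S=115.9900 intr=14.1800 cont=17.2215 V=17.2215[hold]  S*(0)=-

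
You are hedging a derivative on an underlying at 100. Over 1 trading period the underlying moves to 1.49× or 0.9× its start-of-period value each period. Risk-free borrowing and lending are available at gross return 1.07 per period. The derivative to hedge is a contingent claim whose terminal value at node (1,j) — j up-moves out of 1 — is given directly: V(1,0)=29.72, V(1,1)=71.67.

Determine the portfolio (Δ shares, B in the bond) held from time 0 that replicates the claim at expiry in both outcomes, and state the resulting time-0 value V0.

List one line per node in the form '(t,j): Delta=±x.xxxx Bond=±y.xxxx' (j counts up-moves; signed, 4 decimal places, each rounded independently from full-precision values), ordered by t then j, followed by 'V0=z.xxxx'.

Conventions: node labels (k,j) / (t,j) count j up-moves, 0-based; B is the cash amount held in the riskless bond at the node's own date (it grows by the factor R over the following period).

(0,0): Delta=0.7110 Bond=-32.0295
V0=39.0722

Since d<R<u, set p* = (R−d)/(u−d) = 0.2881; price each node as the discounted p*-expectation of its children.
Terminal payoffs: V(1,0)=29.7200, V(1,1)=71.6700
(0,0): S=100.0000. Δ = (V_up−V_dn)/(S_up−S_dn) = (71.6700−29.7200)/(149.0000−90.0000) = 0.7110. V = [p*·71.6700 + (1−p*)·29.7200]/1.07 = 39.0722. B = V − Δ·S = -32.0295.
Verification: the root portfolio costs Δ(0,0)·S0 + B(0,0) = 39.0722, matching V0.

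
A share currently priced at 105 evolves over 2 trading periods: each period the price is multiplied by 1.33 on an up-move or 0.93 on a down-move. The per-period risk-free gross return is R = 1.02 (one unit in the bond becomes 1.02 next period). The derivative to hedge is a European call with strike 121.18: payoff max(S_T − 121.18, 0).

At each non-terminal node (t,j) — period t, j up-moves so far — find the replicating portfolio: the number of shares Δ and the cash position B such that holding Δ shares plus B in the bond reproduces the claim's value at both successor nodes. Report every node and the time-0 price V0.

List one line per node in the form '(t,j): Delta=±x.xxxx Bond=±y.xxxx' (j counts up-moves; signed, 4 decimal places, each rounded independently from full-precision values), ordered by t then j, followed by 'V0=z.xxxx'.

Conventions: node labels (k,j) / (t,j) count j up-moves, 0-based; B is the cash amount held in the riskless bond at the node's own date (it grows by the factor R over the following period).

(0,0): Delta=0.4507 Bond=-41.2648
(1,0): Delta=0.2226 Bond=-19.8183
(1,1): Delta=1.0000 Bond=-118.8039
V0=6.0556

The replicating-portfolio and risk-neutral prices coincide; use p* = (1.02−0.93)/(1.33−0.93) = 0.2250 for the latter.
Terminal payoffs: V(2,0)=0.0000, V(2,1)=8.6945, V(2,2)=64.5545
Node (1,0) S=97.6500: V=(p*·8.6945+(1−p*)·0.0000)/1.02=1.9179; Δ=(8.6945−0.0000)/(129.8745−90.8145)=0.2226; B=V−Δ·S=-19.8183
Node (1,1) S=139.6500: V=(p*·64.5545+(1−p*)·8.6945)/1.02=20.8461; Δ=(64.5545−8.6945)/(185.7345−129.8745)=1.0000; B=V−Δ·S=-118.8039
Node (0,0) S=105.0000: V=(p*·20.8461+(1−p*)·1.9179)/1.02=6.0556; Δ=(20.8461−1.9179)/(139.6500−97.6500)=0.4507; B=V−Δ·S=-41.2648
Sanity check at the root: Δ(0,0)·S0 + B(0,0) reproduces V0 = 6.0556.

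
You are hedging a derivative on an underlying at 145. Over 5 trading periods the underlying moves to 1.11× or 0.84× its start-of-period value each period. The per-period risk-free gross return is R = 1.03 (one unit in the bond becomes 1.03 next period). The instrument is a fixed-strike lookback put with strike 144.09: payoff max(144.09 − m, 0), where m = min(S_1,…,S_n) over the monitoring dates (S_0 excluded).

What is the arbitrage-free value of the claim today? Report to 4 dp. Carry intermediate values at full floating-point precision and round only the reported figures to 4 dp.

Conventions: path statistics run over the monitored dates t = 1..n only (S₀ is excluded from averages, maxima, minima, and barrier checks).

price = 13.8041

With p* = (R−d)/(u−d) = 0.7037, sum probability × payoff across the paths and divide by R^5.
Enumerate all 2^5 = 32 price paths (U = up ×1.11, D = down ×0.84); each path with k up-moves has probability p*^k·(1−p*)^(5−k).
DDDDD: m=60.6407, payoff=83.4493, prob=0.002284
UDDDD: m=80.1324, payoff=63.9576, prob=0.005424
DUDDD: m=80.1324, payoff=63.9576, prob=0.005424
UUDDD: m=105.8892, payoff=38.2008, prob=0.012881
DDUDD: m=80.1324, payoff=63.9576, prob=0.005424
UDUDD: m=105.8892, payoff=38.2008, prob=0.012881
DUUDD: m=105.8892, payoff=38.2008, prob=0.012881
UUUDD: m=139.9251, payoff=4.1649, prob=0.030593
DDDUD: m=80.1324, payoff=63.9576, prob=0.005424
UDDUD: m=105.8892, payoff=38.2008, prob=0.012881
DUDUD: m=105.8892, payoff=38.2008, prob=0.012881
UUDUD: m=139.9251, payoff=4.1649, prob=0.030593
DDUUD: m=102.3120, payoff=41.7780, prob=0.012881
UDUUD: m=135.1980, payoff=8.8920, prob=0.030593
DUUUD: m=121.8000, payoff=22.2900, prob=0.030593
UUUUD: m=160.9500, payoff=0.0000, prob=0.072658
DDDDU: m=72.1913, payoff=71.8987, prob=0.005424
UDDDU: m=95.3957, payoff=48.6943, prob=0.012881
DUDDU: m=95.3957, payoff=48.6943, prob=0.012881
UUDDU: m=126.0586, payoff=18.0314, prob=0.030593
DDUDU: m=95.3957, payoff=48.6943, prob=0.012881
UDUDU: m=126.0586, payoff=18.0314, prob=0.030593
DUUDU: m=121.8000, payoff=22.2900, prob=0.030593
UUUDU: m=160.9500, payoff=0.0000, prob=0.072658
DDDUU: m=85.9421, payoff=58.1479, prob=0.012881
UDDUU: m=113.5663, payoff=30.5237, prob=0.030593
DUDUU: m=113.5663, payoff=30.5237, prob=0.030593
UUDUU: m=150.0698, payoff=0.0000, prob=0.072658
DDUUU: m=102.3120, payoff=41.7780, prob=0.030593
UDUUU: m=135.1980, payoff=8.8920, prob=0.072658
DUUUU: m=121.8000, payoff=22.2900, prob=0.072658
UUUUU: m=160.9500, payoff=0.0000, prob=0.172564
Price = Σ prob·payoff / R^5 = 16.002684 / 1.159274 = 13.8041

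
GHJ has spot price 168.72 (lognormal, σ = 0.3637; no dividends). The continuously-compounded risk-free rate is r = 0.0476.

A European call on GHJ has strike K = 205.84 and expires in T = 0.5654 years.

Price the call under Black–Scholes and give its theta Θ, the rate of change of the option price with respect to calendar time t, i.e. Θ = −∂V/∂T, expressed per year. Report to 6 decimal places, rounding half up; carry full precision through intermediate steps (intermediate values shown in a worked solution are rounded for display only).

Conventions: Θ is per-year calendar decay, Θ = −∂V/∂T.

σ√T = 0.3637·√0.5654 = 0.273477
d₁ = (ln(S/K) + (r+σ²/2)T) / (σ√T) = (ln(168.72/205.84) + (0.0476+0.3637²/2)·0.5654) / 0.273477 = (-0.198859 + 0.064308) / 0.273477 = -0.492000
d₂ = d₁ − σ√T = -0.492000 − 0.273477 = -0.765477
e^{−rT} = 0.973446
N(d₁) = 0.311360,  N(d₂) = 0.221994
Call price V = S·N(d₁) − K·e^{−rT}·N(d₂) = 52.532630 − 44.481815 = 8.050815
φ(d₁) = (1/√(2π))·e^{−d₁²/2} = 0.353465
Θ = −S·φ(d₁)·σ/(2√T) − r·K·e^{−rT}·N(d₂) = −14.422767 − 2.117334 = -16.540102

price = 8.050815
Θ = -16.540102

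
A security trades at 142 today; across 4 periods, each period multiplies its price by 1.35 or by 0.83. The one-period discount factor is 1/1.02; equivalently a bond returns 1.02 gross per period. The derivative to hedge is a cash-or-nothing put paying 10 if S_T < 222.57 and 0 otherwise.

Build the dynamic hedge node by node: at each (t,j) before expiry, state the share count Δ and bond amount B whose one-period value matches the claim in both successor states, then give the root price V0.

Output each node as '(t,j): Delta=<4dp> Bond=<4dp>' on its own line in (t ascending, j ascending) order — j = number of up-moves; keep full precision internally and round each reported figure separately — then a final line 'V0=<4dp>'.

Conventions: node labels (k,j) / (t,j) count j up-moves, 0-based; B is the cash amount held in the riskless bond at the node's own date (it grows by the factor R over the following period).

(0,0): Delta=-0.0324 Bond=12.5359
(1,0): Delta=-0.0209 Bond=11.4313
(1,1): Delta=-0.0447 Bond=15.1405
(2,0): Delta=0.0000 Bond=9.6117
(2,1): Delta=-0.0433 Bond=15.2173
(2,2): Delta=-0.0462 Bond=15.8358
(3,0): Delta=0.0000 Bond=9.8039
(3,1): Delta=0.0000 Bond=9.8039
(3,2): Delta=-0.0895 Bond=25.4525
(3,3): Delta=0.0000 Bond=0.0000
V0=7.9298

Since d<R<u, set p* = (R−d)/(u−d) = 0.3654; price each node as the discounted p*-expectation of its children.
At maturity the claim pays: V(4,0)=10.0000, V(4,1)=10.0000, V(4,2)=10.0000, V(4,3)=0.0000, V(4,4)=0.0000
Node (3,0) S=81.1938: V=(p*·10.0000+(1−p*)·10.0000)/1.02=9.8039; Δ=(10.0000−10.0000)/(109.6116−67.3908)=0.0000; B=V−Δ·S=9.8039
Node (3,1) S=132.0621: V=(p*·10.0000+(1−p*)·10.0000)/1.02=9.8039; Δ=(10.0000−10.0000)/(178.2839−109.6116)=0.0000; B=V−Δ·S=9.8039
Node (3,2) S=214.7998: V=(p*·0.0000+(1−p*)·10.0000)/1.02=6.2217; Δ=(0.0000−10.0000)/(289.9798−178.2839)=-0.0895; B=V−Δ·S=25.4525
Node (3,3) S=349.3733: V=(p*·0.0000+(1−p*)·0.0000)/1.02=0.0000; Δ=(0.0000−0.0000)/(471.6539−289.9798)=0.0000; B=V−Δ·S=0.0000
Node (2,0) S=97.8238: V=(p*·9.8039+(1−p*)·9.8039)/1.02=9.6117; Δ=(9.8039−9.8039)/(132.0621−81.1938)=0.0000; B=V−Δ·S=9.6117
Node (2,1) S=159.1110: V=(p*·6.2217+(1−p*)·9.8039)/1.02=8.3285; Δ=(6.2217−9.8039)/(214.7999−132.0621)=-0.0433; B=V−Δ·S=15.2173
Node (2,2) S=258.7950: V=(p*·0.0000+(1−p*)·6.2217)/1.02=3.8710; Δ=(0.0000−6.2217)/(349.3733−214.7998)=-0.0462; B=V−Δ·S=15.8358
Node (1,0) S=117.8600: V=(p*·8.3285+(1−p*)·9.6117)/1.02=8.9635; Δ=(8.3285−9.6117)/(159.1110−97.8238)=-0.0209; B=V−Δ·S=11.4313
Node (1,1) S=191.7000: V=(p*·3.8710+(1−p*)·8.3285)/1.02=6.5684; Δ=(3.8710−8.3285)/(258.7950−159.1110)=-0.0447; B=V−Δ·S=15.1405
Node (0,0) S=142.0000: V=(p*·6.5684+(1−p*)·8.9635)/1.02=7.9298; Δ=(6.5684−8.9635)/(191.7000−117.8600)=-0.0324; B=V−Δ·S=12.5359
Check: Δ(0,0)·S0 + B(0,0) = 7.9298 = V0.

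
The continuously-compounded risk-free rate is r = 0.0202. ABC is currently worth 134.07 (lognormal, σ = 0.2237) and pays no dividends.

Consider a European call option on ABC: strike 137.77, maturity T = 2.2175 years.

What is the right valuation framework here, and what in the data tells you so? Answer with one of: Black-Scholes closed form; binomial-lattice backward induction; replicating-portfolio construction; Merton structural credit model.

framework: Black-Scholes closed form

Key observation: a European-exercise option on ABC struck at 137.77 — a GBM underlying with constant parameters — admits an analytic price: the data contain no early exercise, no discrete tree, no debt structure.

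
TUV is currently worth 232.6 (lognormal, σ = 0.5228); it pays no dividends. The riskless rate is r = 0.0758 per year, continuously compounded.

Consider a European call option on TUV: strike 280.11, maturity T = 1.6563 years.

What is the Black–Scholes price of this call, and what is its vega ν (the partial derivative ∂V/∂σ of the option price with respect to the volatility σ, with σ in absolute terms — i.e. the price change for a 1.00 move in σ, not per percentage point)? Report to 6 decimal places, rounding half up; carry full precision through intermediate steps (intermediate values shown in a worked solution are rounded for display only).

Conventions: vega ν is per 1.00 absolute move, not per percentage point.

σ√T = 0.5228·√1.6563 = 0.672830
d₁ = (ln(S/K) + (r+σ²/2)T) / (σ√T) = (ln(232.6/280.11) + (0.0758+0.5228²/2)·1.6563) / 0.672830 = (-0.185862 + 0.351897) / 0.672830 = 0.246772
d₂ = d₁ − σ√T = 0.246772 − 0.672830 = -0.426058
e^{−rT} = 0.882014
N(d₁) = 0.597457,  N(d₂) = 0.335033
Call price V = S·N(d₁) − K·e^{−rT}·N(d₂) = 138.968614 − 82.773501 = 56.195113
φ(d₁) = (1/√(2π))·e^{−d₁²/2} = 0.386978
ν = S·φ(d₁)·√T = 115.841943

price = 56.195113
ν = 115.841943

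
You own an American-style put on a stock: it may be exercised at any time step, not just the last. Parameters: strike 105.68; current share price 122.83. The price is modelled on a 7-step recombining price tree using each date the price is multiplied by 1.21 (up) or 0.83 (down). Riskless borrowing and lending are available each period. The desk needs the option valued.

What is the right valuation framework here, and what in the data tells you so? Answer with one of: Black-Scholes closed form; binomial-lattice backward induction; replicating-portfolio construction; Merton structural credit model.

Key observation: early exercise of the strike-105.68 put must be checked at each of the 7 dates (spot 122.83), which forces a node-by-node comparison of intrinsic and continuation value backward from expiry.

framework: binomial-lattice backward induction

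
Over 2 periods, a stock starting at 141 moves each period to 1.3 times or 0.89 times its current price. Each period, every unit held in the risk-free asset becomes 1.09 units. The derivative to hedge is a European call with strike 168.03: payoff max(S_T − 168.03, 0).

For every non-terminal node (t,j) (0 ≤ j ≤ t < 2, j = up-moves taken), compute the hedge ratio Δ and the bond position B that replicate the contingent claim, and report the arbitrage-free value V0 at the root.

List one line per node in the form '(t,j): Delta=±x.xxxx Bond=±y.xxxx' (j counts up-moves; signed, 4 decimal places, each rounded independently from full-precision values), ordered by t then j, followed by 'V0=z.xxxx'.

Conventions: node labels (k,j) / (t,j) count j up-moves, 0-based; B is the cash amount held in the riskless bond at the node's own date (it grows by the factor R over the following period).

No-arbitrage ⇒ martingale measure with p* = (R−d)/(u−d) = 0.4878.
Payoffs at expiry: V(2,0)=0.0000, V(2,1)=0.0000, V(2,2)=70.2600
Node (1,0) S=125.4900: V=(p*·0.0000+(1−p*)·0.0000)/1.09=0.0000; Δ=(0.0000−0.0000)/(163.1370−111.6861)=0.0000; B=V−Δ·S=0.0000
Node (1,1) S=183.3000: V=(p*·70.2600+(1−p*)·0.0000)/1.09=31.4433; Δ=(70.2600−0.0000)/(238.2900−163.1370)=0.9349; B=V−Δ·S=-139.9226
Node (0,0) S=141.0000: V=(p*·31.4433+(1−p*)·0.0000)/1.09=14.0717; Δ=(31.4433−0.0000)/(183.3000−125.4900)=0.5439; B=V−Δ·S=-62.6192
Check: Δ(0,0)·S0 + B(0,0) = 14.0717 = V0.

(0,0): Delta=0.5439 Bond=-62.6192
(1,0): Delta=0.0000 Bond=0.0000
(1,1): Delta=0.9349 Bond=-139.9226
V0=14.0717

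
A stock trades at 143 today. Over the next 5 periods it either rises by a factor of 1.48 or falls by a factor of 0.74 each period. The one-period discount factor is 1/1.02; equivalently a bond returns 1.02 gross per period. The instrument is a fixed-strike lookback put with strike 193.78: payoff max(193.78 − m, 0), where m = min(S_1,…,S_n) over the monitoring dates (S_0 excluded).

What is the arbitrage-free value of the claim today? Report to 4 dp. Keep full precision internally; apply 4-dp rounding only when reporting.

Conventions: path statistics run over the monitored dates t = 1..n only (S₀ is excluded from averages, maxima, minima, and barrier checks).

price = 90.4694

No-arbitrage gives p* = (R−d)/(u−d) = 0.3784: enumerate every path, weight its payoff by its p*-probability, and discount by R^5.
Enumerate all 2^5 = 32 price paths (U = up ×1.48, D = down ×0.74); each path with k up-moves has probability p*^k·(1−p*)^(5−k).
DDDDD: m=31.7318, payoff=162.0482, prob=0.092818
UDDDD: m=63.4636, payoff=130.3164, prob=0.056498
DUDDD: m=63.4636, payoff=130.3164, prob=0.056498
UUDDD: m=126.9272, payoff=66.8528, prob=0.034390
DDUDD: m=63.4636, payoff=130.3164, prob=0.056498
UDUDD: m=126.9272, payoff=66.8528, prob=0.034390
DUUDD: m=105.8200, payoff=87.9600, prob=0.034390
UUUDD: m=211.6400, payoff=0.0000, prob=0.020933
DDDUD: m=57.9470, payoff=135.8330, prob=0.056498
UDDUD: m=115.8941, payoff=77.8859, prob=0.034390
DUDUD: m=105.8200, payoff=87.9600, prob=0.034390
UUDUD: m=211.6400, payoff=0.0000, prob=0.020933
DDUUD: m=78.3068, payoff=115.4732, prob=0.034390
UDUUD: m=156.6136, payoff=37.1664, prob=0.020933
DUUUD: m=105.8200, payoff=87.9600, prob=0.020933
UUUUD: m=211.6400, payoff=0.0000, prob=0.012742
DDDDU: m=42.8808, payoff=150.8992, prob=0.056498
UDDDU: m=85.7616, payoff=108.0184, prob=0.034390
DUDDU: m=85.7616, payoff=108.0184, prob=0.034390
UUDDU: m=171.5232, payoff=22.2568, prob=0.020933
DDUDU: m=78.3068, payoff=115.4732, prob=0.034390
UDUDU: m=156.6136, payoff=37.1664, prob=0.020933
DUUDU: m=105.8200, payoff=87.9600, prob=0.020933
UUUDU: m=211.6400, payoff=0.0000, prob=0.012742
DDDUU: m=57.9470, payoff=135.8330, prob=0.034390
UDDUU: m=115.8941, payoff=77.8859, prob=0.020933
DUDUU: m=105.8200, payoff=87.9600, prob=0.020933
UUDUU: m=211.6400, payoff=0.0000, prob=0.012742
DDUUU: m=78.3068, payoff=115.4732, prob=0.020933
UDUUU: m=156.6136, payoff=37.1664, prob=0.012742
DUUUU: m=105.8200, payoff=87.9600, prob=0.012742
UUUUU: m=211.6400, payoff=0.0000, prob=0.007756
Price = Σ prob·payoff / R^5 = 99.885476 / 1.104081 = 90.4694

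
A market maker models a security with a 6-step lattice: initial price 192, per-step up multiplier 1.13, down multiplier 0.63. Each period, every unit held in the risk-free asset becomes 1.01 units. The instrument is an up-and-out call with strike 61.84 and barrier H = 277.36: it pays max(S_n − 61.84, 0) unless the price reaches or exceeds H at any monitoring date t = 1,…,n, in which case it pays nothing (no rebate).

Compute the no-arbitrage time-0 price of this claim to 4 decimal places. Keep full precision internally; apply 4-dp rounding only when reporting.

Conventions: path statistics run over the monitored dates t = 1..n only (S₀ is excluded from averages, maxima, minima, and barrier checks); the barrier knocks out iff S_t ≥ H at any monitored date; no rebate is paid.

price = 53.5897

Set p* = 0.7600 (from d < R < u); the path-dependent value is the discounted p*-expectation over all price paths.
Enumerate all 2^6 = 64 price paths (U = up ×1.13, D = down ×0.63); each path with k up-moves has probability p*^k·(1−p*)^(6−k).
DDDDDD: M=120.9600, payoff=0.0000, prob=0.000191
UDDDDD: M=216.9600, payoff=0.0000, prob=0.000605
DUDDDD: M=136.6848, payoff=0.0000, prob=0.000605
UUDDDD: M=245.1648, payoff=0.0000, prob=0.001916
DDUDDD: M=120.9600, payoff=0.0000, prob=0.000605
UDUDDD: M=216.9600, payoff=0.0000, prob=0.001916
DUUDDD: M=154.4538, payoff=0.0000, prob=0.001916
UUUDDD: M=277.0362, payoff=7.4321, prob=0.006068
DDDUDD: M=120.9600, payoff=0.0000, prob=0.000605
UDDUDD: M=216.9600, payoff=0.0000, prob=0.001916
DUDUDD: M=136.6848, payoff=0.0000, prob=0.001916
UUDUDD: M=245.1648, payoff=7.4321, prob=0.006068
DDUUDD: M=120.9600, payoff=0.0000, prob=0.001916
UDUUDD: M=216.9600, payoff=7.4321, prob=0.006068
DUUUDD: M=174.5328, payoff=7.4321, prob=0.006068
UUUUDD: M=313.0509, payoff=0.0000, prob=0.019217
DDDDUD: M=120.9600, payoff=0.0000, prob=0.000605
UDDDUD: M=216.9600, payoff=0.0000, prob=0.001916
DUDDUD: M=136.6848, payoff=0.0000, prob=0.001916
UUDDUD: M=245.1648, payoff=7.4321, prob=0.006068
DDUDUD: M=120.9600, payoff=0.0000, prob=0.001916
UDUDUD: M=216.9600, payoff=7.4321, prob=0.006068
DUUDUD: M=154.4538, payoff=7.4321, prob=0.006068
UUUDUD: M=277.0362, payoff=62.4099, prob=0.019217
DDDUUD: M=120.9600, payoff=0.0000, prob=0.001916
UDDUUD: M=216.9600, payoff=7.4321, prob=0.006068
DUDUUD: M=136.6848, payoff=7.4321, prob=0.006068
UUDUUD: M=245.1648, payoff=62.4099, prob=0.019217
DDUUUD: M=120.9600, payoff=7.4321, prob=0.006068
UDUUUD: M=216.9600, payoff=62.4099, prob=0.019217
DUUUUD: M=197.2221, payoff=62.4099, prob=0.019217
UUUUUD: M=353.7476, payoff=0.0000, prob=0.060853
DDDDDU: M=120.9600, payoff=0.0000, prob=0.000605
UDDDDU: M=216.9600, payoff=0.0000, prob=0.001916
DUDDDU: M=136.6848, payoff=0.0000, prob=0.001916
UUDDDU: M=245.1648, payoff=7.4321, prob=0.006068
DDUDDU: M=120.9600, payoff=0.0000, prob=0.001916
UDUDDU: M=216.9600, payoff=7.4321, prob=0.006068
DUUDDU: M=154.4538, payoff=7.4321, prob=0.006068
UUUDDU: M=277.0362, payoff=62.4099, prob=0.019217
DDDUDU: M=120.9600, payoff=0.0000, prob=0.001916
UDDUDU: M=216.9600, payoff=7.4321, prob=0.006068
DUDUDU: M=136.6848, payoff=7.4321, prob=0.006068
UUDUDU: M=245.1648, payoff=62.4099, prob=0.019217
DDUUDU: M=120.9600, payoff=7.4321, prob=0.006068
UDUUDU: M=216.9600, payoff=62.4099, prob=0.019217
DUUUDU: M=174.5328, payoff=62.4099, prob=0.019217
UUUUDU: M=313.0509, payoff=0.0000, prob=0.060853
DDDDUU: M=120.9600, payoff=0.0000, prob=0.001916
UDDDUU: M=216.9600, payoff=7.4321, prob=0.006068
DUDDUU: M=136.6848, payoff=7.4321, prob=0.006068
UUDDUU: M=245.1648, payoff=62.4099, prob=0.019217
DDUDUU: M=120.9600, payoff=7.4321, prob=0.006068
UDUDUU: M=216.9600, payoff=62.4099, prob=0.019217
DUUDUU: M=154.4538, payoff=62.4099, prob=0.019217
UUUDUU: M=277.0362, payoff=161.0210, prob=0.060853
DDDUUU: M=120.9600, payoff=7.4321, prob=0.006068
UDDUUU: M=216.9600, payoff=62.4099, prob=0.019217
DUDUUU: M=136.6848, payoff=62.4099, prob=0.019217
UUDUUU: M=245.1648, payoff=161.0210, prob=0.060853
DDUUUU: M=124.2499, payoff=62.4099, prob=0.019217
UDUUUU: M=222.8610, payoff=161.0210, prob=0.060853
DUUUUU: M=222.8610, payoff=161.0210, prob=0.060853
UUUUUU: M=399.7347, payoff=0.0000, prob=0.192700
Price = Σ prob·payoff / R^6 = 56.886500 / 1.061520 = 53.5897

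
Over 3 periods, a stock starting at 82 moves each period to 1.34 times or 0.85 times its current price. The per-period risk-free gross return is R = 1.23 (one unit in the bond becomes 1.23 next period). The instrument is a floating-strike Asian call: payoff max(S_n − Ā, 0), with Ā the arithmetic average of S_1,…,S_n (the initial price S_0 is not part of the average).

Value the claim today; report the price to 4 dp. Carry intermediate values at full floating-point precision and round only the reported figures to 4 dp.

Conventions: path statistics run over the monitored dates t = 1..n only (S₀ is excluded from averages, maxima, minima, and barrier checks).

Set p* = 0.7755 (from d < R < u); the path-dependent value is the discounted p*-expectation over all price paths.
Enumerate all 2^3 = 8 price paths (U = up ×1.34, D = down ×0.85); each path with k up-moves has probability p*^k·(1−p*)^(3−k).
DDD: Ā=59.7677, payoff=0.0000, prob=0.011313
UDD: Ā=94.2221, payoff=0.0000, prob=0.039082
DUD: Ā=80.8288, payoff=0.0000, prob=0.039082
UUD: Ā=127.4242, payoff=0.0000, prob=0.135012
DDU: Ā=69.4444, payoff=9.9439, prob=0.039082
UDU: Ā=109.4771, payoff=15.6762, prob=0.135012
DUU: Ā=96.0838, payoff=29.0695, prob=0.135012
UUU: Ā=151.4732, payoff=45.8273, prob=0.466404
Price = Σ prob·payoff / R^3 = 27.803877 / 1.860867 = 14.9414

price = 14.9414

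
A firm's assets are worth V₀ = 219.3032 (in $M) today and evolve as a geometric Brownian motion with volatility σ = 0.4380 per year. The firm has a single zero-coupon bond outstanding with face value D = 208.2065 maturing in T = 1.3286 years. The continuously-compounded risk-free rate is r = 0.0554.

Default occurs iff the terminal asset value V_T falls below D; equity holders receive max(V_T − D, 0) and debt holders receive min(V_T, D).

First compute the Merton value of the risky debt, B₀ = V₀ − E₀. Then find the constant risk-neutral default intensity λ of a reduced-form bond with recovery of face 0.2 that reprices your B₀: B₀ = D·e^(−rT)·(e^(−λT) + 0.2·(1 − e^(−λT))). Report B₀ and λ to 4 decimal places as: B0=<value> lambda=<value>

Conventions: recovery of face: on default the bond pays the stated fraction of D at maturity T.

B0=164.0042 lambda=0.1588

Work the structural quantities from V₀ = 219.3032 against face 208.2065:
d₁ = [ln(V₀/D) + (r + σ²/2)T] / (σ√T)
   = [ln(219.3032/208.2065) + (0.0554 + 0.5·0.4380²)·1.3286] / (0.4380·√1.3286)
   = [0.051925 + 0.201046] / 0.504860 = 0.501072
d₂ = d₁ − σ√T = 0.501072 − 0.504860 = -0.003788
N(d₁) = 0.691840,  N(d₂) = 0.498489,  e^(−rT) = 0.929039
E₀ = V₀·N(d₁) − D·e^(−rT)·N(d₂)
   = 219.3032·0.691840 − 208.2065·0.929039·0.498489 = 55.299022
B₀ = V₀ − E₀ = 219.3032 − 55.299022 = 164.004178
e^(−λT) = (B₀·e^(rT)/D − 0.2)/(1 − 0.2) = (164.0042·1.076381/208.2065 − 0.2)/0.8 = 0.80983120
λ = −ln(0.80983120)/1.3286 = 0.158761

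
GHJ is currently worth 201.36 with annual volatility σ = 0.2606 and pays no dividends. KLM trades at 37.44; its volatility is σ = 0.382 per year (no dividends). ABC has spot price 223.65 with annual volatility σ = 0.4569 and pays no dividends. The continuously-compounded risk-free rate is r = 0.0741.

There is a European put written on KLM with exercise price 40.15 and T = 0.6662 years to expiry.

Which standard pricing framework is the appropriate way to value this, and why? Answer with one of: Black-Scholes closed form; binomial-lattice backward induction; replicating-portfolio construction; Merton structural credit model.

Key observation: the strike-40.15 put on KLM is European-exercise on a continuously-modelled lognormal underlying, so its value is a single closed-form evaluation.

framework: Black-Scholes closed form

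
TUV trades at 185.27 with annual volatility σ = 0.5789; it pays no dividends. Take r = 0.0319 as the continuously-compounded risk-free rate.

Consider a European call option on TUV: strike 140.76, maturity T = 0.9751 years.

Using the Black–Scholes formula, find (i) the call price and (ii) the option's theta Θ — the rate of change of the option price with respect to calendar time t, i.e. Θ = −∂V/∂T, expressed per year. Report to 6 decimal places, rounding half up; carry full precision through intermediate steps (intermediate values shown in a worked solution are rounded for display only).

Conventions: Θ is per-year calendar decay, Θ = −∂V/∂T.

price = 65.478446
Θ = -18.072945

σ√T = 0.5789·√0.9751 = 0.571647
d₁ = (ln(S/K) + (r+σ²/2)T) / (σ√T) = (ln(185.27/140.76) + (0.0319+0.5789²/2)·0.9751) / 0.571647 = (0.274758 + 0.194496) / 0.571647 = 0.820880
d₂ = d₁ − σ√T = 0.820880 − 0.571647 = 0.249233
e^{−rT} = 0.969373
N(d₁) = 0.794143,  N(d₂) = 0.598410
Call price V = S·N(d₁) − K·e^{−rT}·N(d₂) = 147.130824 − 81.652379 = 65.478446
φ(d₁) = (1/√(2π))·e^{−d₁²/2} = 0.284831
Θ = −S·φ(d₁)·σ/(2√T) − r·K·e^{−rT}·N(d₂) = −15.468234 − 2.604711 = -18.072945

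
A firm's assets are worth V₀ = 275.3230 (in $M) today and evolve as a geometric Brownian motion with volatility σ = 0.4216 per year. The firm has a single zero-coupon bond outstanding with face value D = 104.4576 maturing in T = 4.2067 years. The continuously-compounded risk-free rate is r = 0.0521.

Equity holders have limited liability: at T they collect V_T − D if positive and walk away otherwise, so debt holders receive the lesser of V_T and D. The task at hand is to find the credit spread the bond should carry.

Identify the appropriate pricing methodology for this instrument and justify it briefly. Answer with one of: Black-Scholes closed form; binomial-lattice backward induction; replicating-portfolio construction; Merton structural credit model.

framework: Merton structural credit model

Key observation: the data describe a firm's assets (V₀ = 275.3230, GBM) and a single zero-coupon debt of face 104.4576, so credit quantities follow from equity-as-call in the structural model.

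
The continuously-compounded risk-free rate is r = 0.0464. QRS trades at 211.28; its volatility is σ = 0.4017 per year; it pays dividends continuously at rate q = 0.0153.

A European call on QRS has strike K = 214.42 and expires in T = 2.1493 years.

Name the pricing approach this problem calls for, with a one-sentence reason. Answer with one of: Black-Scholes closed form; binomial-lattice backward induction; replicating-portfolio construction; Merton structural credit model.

Key observation: everything needed for the exact continuous-time valuation of the European call on QRS (strike 214.42) is given, and no feature rules the closed form out.

framework: Black-Scholes closed form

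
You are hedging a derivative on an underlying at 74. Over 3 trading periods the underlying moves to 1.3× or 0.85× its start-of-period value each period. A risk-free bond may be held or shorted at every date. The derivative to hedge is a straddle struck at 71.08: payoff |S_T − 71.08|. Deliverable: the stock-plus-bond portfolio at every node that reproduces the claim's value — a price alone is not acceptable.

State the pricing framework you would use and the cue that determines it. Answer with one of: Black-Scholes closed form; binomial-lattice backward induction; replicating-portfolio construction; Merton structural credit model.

Key observation: the mandate to exhibit the hedge at every date and state singles out the replicating-portfolio construction on the 3-period tree with factors 1.3 and 0.85 from 74.

framework: replicating-portfolio construction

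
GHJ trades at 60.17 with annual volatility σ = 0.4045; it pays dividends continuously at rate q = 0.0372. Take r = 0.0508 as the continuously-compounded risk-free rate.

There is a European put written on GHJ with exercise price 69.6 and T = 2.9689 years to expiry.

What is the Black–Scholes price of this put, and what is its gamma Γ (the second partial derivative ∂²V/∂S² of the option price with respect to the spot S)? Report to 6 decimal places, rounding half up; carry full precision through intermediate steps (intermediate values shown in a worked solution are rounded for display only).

price = 18.655672
Γ = 0.008354

σ√T = 0.4045·√2.9689 = 0.696974
d₁ = (ln(S/K) + (r−q+σ²/2)T) / (σ√T) = (ln(60.17/69.6) + (0.0508−0.0372+0.4045²/2)·2.9689) / 0.696974 = (-0.145591 + 0.283263) / 0.696974 = 0.197529
d₂ = d₁ − σ√T = 0.197529 − 0.696974 = -0.499445
e^{−rT} = 0.860002
e^{−qT} = 0.895437
N(−d₁) = 0.421707,  N(−d₂) = 0.691267
Put price V = K·e^{−rT}·N(−d₂) − S·e^{−qT}·N(−d₁) = 41.376587 − 22.720915 = 18.655672
φ(d₁) = (1/√(2π))·e^{−d₁²/2} = 0.391235
Γ = e^{−qT}·φ(d₁) / (S·σ·√T) = 0.008354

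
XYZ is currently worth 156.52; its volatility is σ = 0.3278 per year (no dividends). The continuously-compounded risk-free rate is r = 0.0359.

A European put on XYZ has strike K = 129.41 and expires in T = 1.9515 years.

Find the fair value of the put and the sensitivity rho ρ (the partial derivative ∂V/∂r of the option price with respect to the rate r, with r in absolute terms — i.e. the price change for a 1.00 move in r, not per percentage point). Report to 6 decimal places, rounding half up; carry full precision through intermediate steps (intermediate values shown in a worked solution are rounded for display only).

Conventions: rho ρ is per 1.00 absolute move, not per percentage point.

σ√T = 0.3278·√1.9515 = 0.457924
d₁ = (ln(S/K) + (r+σ²/2)T) / (σ√T) = (ln(156.52/129.41) + (0.0359+0.3278²/2)·1.9515) / 0.457924 = (0.190198 + 0.174906) / 0.457924 = 0.797303
d₂ = d₁ − σ√T = 0.797303 − 0.457924 = 0.339379
e^{−rT} = 0.932339
N(−d₁) = 0.212637,  N(−d₂) = 0.367162
Put price V = K·e^{−rT}·N(−d₂) − S·N(−d₁) = 44.299557 − 33.282021 = 11.017536
ρ = −K·T·e^{−rT}·N(−d₂) = -86.450585

price = 11.017536
ρ = -86.450585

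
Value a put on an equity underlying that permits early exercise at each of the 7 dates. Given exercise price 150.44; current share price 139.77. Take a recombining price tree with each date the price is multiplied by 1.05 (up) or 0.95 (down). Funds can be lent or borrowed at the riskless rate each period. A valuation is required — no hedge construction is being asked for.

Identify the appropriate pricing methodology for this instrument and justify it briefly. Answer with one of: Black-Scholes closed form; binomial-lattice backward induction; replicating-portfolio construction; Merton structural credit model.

Key observation: early exercise of the strike-150.44 put must be checked at each of the 7 dates (spot 139.77), which forces a node-by-node comparison of intrinsic and continuation value backward from expiry.

framework: binomial-lattice backward induction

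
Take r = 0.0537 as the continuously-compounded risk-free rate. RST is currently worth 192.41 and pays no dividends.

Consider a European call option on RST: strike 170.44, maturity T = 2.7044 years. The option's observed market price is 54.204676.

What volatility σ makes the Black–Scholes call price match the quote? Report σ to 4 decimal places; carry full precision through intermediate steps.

sigma = 0.2330

At σ = 0.2330 the Black–Scholes value reproduces the quote:
σ√T = 0.233·√2.7044 = 0.383170
d₁ = (ln(S/K) + (r+σ²/2)T) / (σ√T) = (ln(192.41/170.44) + (0.0537+0.233²/2)·2.7044) / 0.383170 = (0.121245 + 0.218636) / 0.383170 = 0.887024
d₂ = d₁ − σ√T = 0.887024 − 0.383170 = 0.503854
e^{−rT} = 0.864827
N(d₁) = 0.812467,  N(d₂) = 0.692818
V = S·N(d₁) − K·e^{−rT}·N(d₂) = 156.326798 − 102.122123 = 54.204676 (equal to the quote); since ∂V/∂σ > 0 for all σ, the implied volatility is unique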